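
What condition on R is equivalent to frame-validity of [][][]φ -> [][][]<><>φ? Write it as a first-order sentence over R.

forall x forall z (x R^3 z -> exists w (x R^3 w & z R^2 w))

This is a Sahlqvist (Geach-type) schema ◇^0□^3φ → □^3◇^2φ.
Minimal-valuation argument: fix x; take any y with xR^0y and any z with xR^3z. Set V(φ) to the set of worlds R-reachable from y in exactly 3 steps. Then □^3φ holds at y, so the antecedent holds at x; validity forces ◇^2φ at z, giving a w with zR^2w and yR^3w.
First-order correspondent: forall x forall z (x R^3 z -> exists w (x R^3 w & z R^2 w)).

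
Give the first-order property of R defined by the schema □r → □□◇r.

This is a Sahlqvist (Geach-type) schema ◇^0□^1r → □^2◇^1r.
First-order correspondent: ∀x ∀z (xR²z → ∃w (xRw ∧ zRw)).

∀x ∀z (xR²z → ∃w (xRw ∧ zRw))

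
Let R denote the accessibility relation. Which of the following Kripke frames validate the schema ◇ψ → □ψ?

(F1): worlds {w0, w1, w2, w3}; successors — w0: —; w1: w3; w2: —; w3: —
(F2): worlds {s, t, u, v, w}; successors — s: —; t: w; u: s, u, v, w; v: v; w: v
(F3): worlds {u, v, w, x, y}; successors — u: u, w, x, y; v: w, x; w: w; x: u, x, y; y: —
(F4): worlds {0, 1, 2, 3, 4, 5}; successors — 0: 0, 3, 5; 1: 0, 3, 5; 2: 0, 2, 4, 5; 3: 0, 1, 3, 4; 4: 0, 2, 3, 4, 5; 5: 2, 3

(F1)

Frame correspondent (Sahlqvist): ∀x ∀y ∀z (Rxy ∧ Rxz → y = z) — i.e. partial functionality.
(F1): ✓.
(F2): fails — u sees both s and u.
(F3): fails — u sees both u and w.
(F4): fails — 0 sees both 0 and 3.
Valid on: (F1).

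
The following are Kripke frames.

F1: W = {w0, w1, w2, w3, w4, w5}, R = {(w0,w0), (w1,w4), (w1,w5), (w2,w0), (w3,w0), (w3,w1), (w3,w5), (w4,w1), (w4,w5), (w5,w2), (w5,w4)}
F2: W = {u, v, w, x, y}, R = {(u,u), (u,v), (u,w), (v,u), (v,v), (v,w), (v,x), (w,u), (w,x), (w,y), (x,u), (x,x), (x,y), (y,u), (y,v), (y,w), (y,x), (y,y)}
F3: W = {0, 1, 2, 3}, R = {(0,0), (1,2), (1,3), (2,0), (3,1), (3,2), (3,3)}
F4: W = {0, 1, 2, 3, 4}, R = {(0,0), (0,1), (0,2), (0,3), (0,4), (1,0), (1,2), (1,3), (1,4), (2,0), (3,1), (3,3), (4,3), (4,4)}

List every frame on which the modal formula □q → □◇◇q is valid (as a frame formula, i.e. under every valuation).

F2, F4

The schema corresponds to a generalized confluence (Geach) condition: ∀x ∀z (xRz → ∃w (xRw ∧ zR²w)).
F1: fails — w5Rw2 but no w with w5Rw and w2R²w.
F2: ✓.
F3: fails — 1R2 but no w with 1Rw and 2R²w.
F4: ✓.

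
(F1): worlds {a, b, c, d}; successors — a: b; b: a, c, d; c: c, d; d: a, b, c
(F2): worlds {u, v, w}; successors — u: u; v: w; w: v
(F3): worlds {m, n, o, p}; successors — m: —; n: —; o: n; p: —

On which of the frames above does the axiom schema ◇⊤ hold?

(F1), (F2)

Frame correspondent (Sahlqvist): ∀x ∃y Rxy — i.e. seriality.
(F1): ✓.
(F2): ✓.
(F3): fails — world m has no successor.
Valid on: (F1), (F2).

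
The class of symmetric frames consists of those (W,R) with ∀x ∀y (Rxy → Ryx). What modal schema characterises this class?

r → □◇r

A defining formula is r → □◇r (the B axiom).
Suppose r→□◇r is valid. Take Rxy and set V(r)={x}. Then r at x, so □◇r at x, so ◇r at y, so some z with Ryz has r; z=x, i.e. Ryx.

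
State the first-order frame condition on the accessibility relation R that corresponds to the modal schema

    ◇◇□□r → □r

This is a Sahlqvist (Geach-type) schema ◇^2□^2r → □^1◇^0r.
Minimal-valuation argument: fix x; take any y with xR^2y and any z with xR^1z. Set V(r) to the set of worlds R-reachable from y in exactly 2 steps. Then □^2r holds at y, so the antecedent holds at x; validity forces ◇^0r at z, giving a w with zR^0w and yR^2w.
First-order correspondent: ∀x ∀y ∀z ((xR²y ∧ xRz) → ∃w (yR²w ∧ z = w)).

∀x ∀y ∀z ((xR²y ∧ xRz) → ∃w (yR²w ∧ z = w))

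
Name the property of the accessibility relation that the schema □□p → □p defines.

Suppose □□p→□p is valid. Take Rxy and set V(p)={w : xR²w}. Then □□p at x, so □p at x, so p at y, i.e. ∃z(Rxz∧Rzy).

Density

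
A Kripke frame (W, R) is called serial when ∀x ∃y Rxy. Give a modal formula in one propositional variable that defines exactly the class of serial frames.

A defining formula is □ψ → ◇ψ (the D axiom).
Suppose □ψ→◇ψ is valid. At any x set V(ψ)=W. Then □ψ at x, so ◇ψ at x, so x has a successor.

□ψ → ◇ψ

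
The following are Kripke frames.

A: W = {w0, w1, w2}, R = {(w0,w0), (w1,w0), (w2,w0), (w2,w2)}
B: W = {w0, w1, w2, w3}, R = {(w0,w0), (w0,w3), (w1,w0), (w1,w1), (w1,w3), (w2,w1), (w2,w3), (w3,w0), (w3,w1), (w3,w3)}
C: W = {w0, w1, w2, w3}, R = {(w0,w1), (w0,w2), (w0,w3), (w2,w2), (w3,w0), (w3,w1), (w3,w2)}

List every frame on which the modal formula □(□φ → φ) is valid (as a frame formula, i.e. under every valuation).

A, B

This is the axiom for shift-reflexivity; its first-order frame correspondent is ∀x ∀y (Rxy → Ryy).
A: satisfies the condition.
B: satisfies the condition.
C: fails — Rw3w1 but not Rw1w1.
Valid on: A, B.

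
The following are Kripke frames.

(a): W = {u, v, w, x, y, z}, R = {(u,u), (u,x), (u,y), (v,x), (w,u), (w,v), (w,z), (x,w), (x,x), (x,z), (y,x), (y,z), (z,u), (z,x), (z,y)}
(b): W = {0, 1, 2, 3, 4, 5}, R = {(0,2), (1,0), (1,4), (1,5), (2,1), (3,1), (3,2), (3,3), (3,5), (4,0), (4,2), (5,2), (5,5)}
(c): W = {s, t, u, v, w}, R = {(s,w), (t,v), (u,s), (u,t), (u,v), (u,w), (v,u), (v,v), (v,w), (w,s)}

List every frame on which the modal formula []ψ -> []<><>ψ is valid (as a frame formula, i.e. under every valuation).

Frame correspondent (Sahlqvist): forall x forall z (xRz -> exists w (xRw & z R^2 w)) — i.e. a generalized confluence (Geach) condition.
(a): satisfies the condition.
(b): fails — 0R2 but no w with 0Rw and 2R²w.
(c): satisfies the condition.

(a), (c)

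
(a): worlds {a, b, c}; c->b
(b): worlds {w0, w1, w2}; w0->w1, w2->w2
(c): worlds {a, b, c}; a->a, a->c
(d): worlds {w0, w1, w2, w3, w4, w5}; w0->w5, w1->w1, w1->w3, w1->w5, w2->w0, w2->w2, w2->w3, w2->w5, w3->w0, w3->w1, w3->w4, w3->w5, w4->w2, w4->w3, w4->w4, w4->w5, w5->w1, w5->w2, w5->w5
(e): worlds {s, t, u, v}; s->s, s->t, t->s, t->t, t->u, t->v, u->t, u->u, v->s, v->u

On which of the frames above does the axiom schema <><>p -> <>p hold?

(a), (b), (c)

This is the axiom for transitivity; its first-order frame correspondent is forall x forall y forall z (Rxy & Ryz -> Rxz).
(a): ✓.
(b): ✓.
(c): ✓.
(d): fails — Rw3w1 and Rw1w3 but not Rw3w3.
(e): fails — Rut and Rtv but not Ruv.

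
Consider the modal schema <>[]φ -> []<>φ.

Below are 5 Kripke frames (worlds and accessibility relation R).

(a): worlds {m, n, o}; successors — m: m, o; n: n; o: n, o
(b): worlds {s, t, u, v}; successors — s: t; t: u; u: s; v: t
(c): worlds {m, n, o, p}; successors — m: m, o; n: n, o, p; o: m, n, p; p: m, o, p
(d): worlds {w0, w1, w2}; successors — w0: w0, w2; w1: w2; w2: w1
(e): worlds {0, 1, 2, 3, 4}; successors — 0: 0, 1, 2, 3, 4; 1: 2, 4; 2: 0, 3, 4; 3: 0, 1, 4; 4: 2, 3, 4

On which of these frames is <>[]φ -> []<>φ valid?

The schema corresponds to convergence: forall x forall y forall z (Rxy & Rxz -> exists w (Ryw & Rzw)).
(a): satisfies the condition.
(b): satisfies the condition.
(c): satisfies the condition.
(d): fails — Rw0w2 and Rw0w0 but w2 and w0 have no common successor.
(e): satisfies the condition.
Valid on: (a), (b), (c), (e).

(a), (b), (c), (e)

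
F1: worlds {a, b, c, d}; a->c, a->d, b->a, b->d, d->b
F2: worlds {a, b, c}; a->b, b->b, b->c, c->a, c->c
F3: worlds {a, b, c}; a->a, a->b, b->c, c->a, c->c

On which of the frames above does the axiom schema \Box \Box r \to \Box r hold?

F2, F3

This is the axiom for density; its first-order frame correspondent is \forall x \forall y (Rxy \to \exists z (Rxz \wedge Rzy)).
F1: fails — Rba but no z with Rbz and Rza.
F2: holds.
F3: holds.
Valid on: F2, F3.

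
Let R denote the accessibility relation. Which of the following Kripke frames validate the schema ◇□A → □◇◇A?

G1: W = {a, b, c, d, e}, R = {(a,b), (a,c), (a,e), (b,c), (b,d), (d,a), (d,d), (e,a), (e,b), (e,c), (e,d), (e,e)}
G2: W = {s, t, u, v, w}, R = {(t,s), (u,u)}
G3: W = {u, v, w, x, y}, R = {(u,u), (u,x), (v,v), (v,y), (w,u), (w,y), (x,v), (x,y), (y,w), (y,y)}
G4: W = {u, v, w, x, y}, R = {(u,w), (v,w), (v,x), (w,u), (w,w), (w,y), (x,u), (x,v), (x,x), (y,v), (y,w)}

The schema corresponds to a generalized confluence (Geach) condition: ∀x ∀y ∀z ((xRy ∧ xRz) → ∃w (yRw ∧ zR²w)).
G1: fails — aRb, aRc but no w with bRw and cR²w.
G2: fails — tRs, tRs but no w* with sRw* and sR²w*.
G3: fails — uRu, uRx but no t with uRt and xR²t.
G4: satisfies the condition.
Valid on: G4.

G4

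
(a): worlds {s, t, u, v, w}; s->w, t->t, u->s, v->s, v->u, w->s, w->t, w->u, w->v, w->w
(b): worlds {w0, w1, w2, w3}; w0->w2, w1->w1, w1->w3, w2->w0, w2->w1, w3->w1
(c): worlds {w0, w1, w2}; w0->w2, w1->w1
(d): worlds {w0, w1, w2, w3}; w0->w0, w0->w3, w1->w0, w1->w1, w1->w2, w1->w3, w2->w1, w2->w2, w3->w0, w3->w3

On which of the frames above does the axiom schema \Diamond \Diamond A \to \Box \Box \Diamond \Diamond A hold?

(c)

Frame correspondent (Sahlqvist): \forall x \forall y \forall z ((x R^2 y \wedge x R^2 z) \to \exists w (y = w \wedge z R^2 w)) — i.e. a generalized confluence (Geach) condition.
(a): fails — sR²s, sR²t but no w* with s=w* and tR²w*.
(b): fails — w0R²w0, w0R²w1 but no w with w0=w and w1R²w.
(c): satisfies the condition.
(d): fails — w1R²w1, w1R²w0 but no w with w1=w and w0R²w.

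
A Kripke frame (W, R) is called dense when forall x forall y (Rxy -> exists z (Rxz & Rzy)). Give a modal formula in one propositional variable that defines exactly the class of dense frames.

□□p → □p

A defining formula is □□p → □p (the C4 axiom).
Suppose □□p→□p is valid. Take Rxy and set V(p)={w : xR²w}. Then □□p at x, so □p at x, so p at y, i.e. ∃z(Rxz∧Rzy).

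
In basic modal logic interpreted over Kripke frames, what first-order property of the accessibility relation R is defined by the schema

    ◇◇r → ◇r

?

transitivity: ∀x ∀y ∀z (Rxy ∧ Ryz → Rxz)

This is a form of the 4 axiom.
It corresponds to transitivity: ∀x ∀y ∀z (Rxy ∧ Ryz → Rxz).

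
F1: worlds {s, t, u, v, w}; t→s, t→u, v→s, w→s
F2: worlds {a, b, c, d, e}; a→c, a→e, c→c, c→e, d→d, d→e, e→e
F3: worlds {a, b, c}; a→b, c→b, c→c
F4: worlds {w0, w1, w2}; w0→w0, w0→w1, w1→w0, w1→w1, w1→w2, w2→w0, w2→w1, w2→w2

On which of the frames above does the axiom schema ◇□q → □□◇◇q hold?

This is the axiom for a generalized confluence (Geach) condition; its first-order frame correspondent is ∀x ∀y ∀z ((xRy ∧ xR²z) → ∃w (yRw ∧ zR²w)).
F1: satisfies the condition.
F2: satisfies the condition.
F3: fails — cRb, cR²b but no w with bRw and bR²w.
F4: satisfies the condition.
Valid on: F1, F2, F4.

F1, F2, F4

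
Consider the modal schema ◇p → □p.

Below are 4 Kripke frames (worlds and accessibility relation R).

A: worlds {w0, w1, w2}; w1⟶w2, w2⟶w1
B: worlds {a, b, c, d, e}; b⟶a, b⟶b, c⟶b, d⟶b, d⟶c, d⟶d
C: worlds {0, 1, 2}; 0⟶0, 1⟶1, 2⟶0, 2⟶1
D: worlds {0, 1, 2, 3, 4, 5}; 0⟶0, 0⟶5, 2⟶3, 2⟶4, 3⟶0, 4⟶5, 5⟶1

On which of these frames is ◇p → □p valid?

Frame correspondent (Sahlqvist): ∀x ∀y ∀z (Rxy ∧ Rxz → y = z) — i.e. partial functionality.
A: holds.
B: fails — b sees both a and b.
C: fails — 2 sees both 0 and 1.
D: fails — 0 sees both 0 and 5.

A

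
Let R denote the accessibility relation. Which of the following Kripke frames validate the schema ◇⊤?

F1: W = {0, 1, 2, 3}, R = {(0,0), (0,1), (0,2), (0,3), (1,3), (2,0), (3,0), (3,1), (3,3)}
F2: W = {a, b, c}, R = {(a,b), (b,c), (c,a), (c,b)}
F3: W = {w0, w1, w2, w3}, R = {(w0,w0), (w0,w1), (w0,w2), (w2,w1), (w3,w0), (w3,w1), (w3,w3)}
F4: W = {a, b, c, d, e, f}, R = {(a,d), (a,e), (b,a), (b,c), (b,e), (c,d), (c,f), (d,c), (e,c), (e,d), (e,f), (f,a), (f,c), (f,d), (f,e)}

F1, F2, F4

Frame correspondent (Sahlqvist): ∀x ∃y Rxy — i.e. seriality.
F1: satisfies the condition.
F2: satisfies the condition.
F3: fails — world w1 has no successor.
F4: satisfies the condition.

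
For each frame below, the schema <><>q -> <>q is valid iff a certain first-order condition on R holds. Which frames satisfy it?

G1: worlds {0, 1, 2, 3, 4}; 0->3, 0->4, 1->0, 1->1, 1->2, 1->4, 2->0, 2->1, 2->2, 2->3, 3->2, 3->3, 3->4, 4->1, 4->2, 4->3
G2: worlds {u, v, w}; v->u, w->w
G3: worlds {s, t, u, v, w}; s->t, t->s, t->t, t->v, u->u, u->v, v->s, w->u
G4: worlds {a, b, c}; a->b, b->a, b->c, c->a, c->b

The schema corresponds to transitivity: forall x forall y forall z (Rxy & Ryz -> Rxz).
G1: fails — R10 and R03 but not R13.
G2: satisfies the condition.
G3: fails — Ruv and Rvs but not Rus.
G4: fails — Rbc and Rcb but not Rbb.
Valid on: G2.

G2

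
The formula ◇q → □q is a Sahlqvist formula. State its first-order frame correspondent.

partial functionality: ∀x ∀y ∀z (Rxy ∧ Rxz → y = z)

This schema is the CD axiom.
Its frame correspondent is partial functionality — ∀x ∀y ∀z (Rxy ∧ Rxz → y = z).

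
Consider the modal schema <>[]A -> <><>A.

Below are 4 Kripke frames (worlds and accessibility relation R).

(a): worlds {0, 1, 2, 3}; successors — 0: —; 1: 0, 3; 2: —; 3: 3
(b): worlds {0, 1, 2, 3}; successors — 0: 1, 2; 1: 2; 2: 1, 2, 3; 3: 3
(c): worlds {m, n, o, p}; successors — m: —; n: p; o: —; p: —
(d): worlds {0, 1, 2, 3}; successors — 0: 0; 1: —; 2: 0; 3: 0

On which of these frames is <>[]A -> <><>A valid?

(b), (d)

The schema corresponds to a generalized confluence (Geach) condition: forall x forall y (xRy -> exists w (yRw & x R^2 w)).
(a): fails — 1R0 but no w with 0Rw and 1R²w.
(b): ✓.
(c): fails — nRp but no w with pRw and nR²w.
(d): ✓.
Valid on: (b), (d).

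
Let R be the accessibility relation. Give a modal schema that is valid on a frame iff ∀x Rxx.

□ψ → ψ

The condition is reflexivity. The T schema □ψ → ψ defines it.
Suppose □ψ→ψ is valid. At any x set V(ψ)={w : Rxw}. Then □ψ holds at x, so ψ holds at x, i.e. Rxx.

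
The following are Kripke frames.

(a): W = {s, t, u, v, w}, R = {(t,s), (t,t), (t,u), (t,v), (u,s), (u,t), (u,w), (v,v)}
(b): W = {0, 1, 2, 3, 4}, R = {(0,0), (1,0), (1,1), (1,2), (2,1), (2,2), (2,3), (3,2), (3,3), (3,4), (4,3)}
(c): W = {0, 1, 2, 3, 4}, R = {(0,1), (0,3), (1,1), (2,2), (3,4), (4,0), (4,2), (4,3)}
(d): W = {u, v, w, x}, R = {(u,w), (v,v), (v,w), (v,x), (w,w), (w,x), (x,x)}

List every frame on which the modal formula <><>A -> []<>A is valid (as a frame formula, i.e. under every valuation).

This is the axiom for a generalized confluence (Geach) condition; its first-order frame correspondent is forall x forall y forall z ((x R^2 y & xRz) -> exists w (y = w & zRw)).
(a): fails — tR²s, tRs but no w* with s=w* and sRw*.
(b): fails — 1R²0, 1R2 but no w with 0=w and 2Rw.
(c): fails — 0R²1, 0R3 but no w with 1=w and 3Rw.
(d): fails — vR²v, vRw but no t with v=t and wRt.

none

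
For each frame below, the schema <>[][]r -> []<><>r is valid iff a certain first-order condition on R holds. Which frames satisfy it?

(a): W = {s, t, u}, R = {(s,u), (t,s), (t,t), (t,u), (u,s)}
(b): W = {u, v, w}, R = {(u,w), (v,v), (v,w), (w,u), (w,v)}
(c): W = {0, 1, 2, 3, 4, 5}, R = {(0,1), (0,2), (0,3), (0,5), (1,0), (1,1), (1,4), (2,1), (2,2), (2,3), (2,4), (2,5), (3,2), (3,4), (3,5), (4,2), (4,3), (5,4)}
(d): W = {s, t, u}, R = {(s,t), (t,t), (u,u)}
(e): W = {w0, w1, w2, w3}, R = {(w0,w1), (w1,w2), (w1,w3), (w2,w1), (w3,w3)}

(b), (c), (d), (e)

This is the axiom for a generalized confluence (Geach) condition; its first-order frame correspondent is forall x forall y forall z ((xRy & xRz) -> exists w (y R^2 w & z R^2 w)).
(a): fails — tRs, tRu but no w with sR²w and uR²w.
(b): ✓.
(c): ✓.
(d): ✓.
(e): ✓.
Valid on: (b), (c), (d), (e).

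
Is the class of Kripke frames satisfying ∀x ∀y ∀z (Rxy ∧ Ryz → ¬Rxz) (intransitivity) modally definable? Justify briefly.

No

Any modally definable frame class is closed under surjective bounded morphisms.
The 3-cycle (worlds 0,1,2 with 0→1→2→0) is intransitive. Mapping every world to a single reflexive point • is a surjective bounded morphism; the reflexive point is not intransitive (R••∧R•• but R••).
So no modal formula (or set of formulas) defines exactly the intransitive frames.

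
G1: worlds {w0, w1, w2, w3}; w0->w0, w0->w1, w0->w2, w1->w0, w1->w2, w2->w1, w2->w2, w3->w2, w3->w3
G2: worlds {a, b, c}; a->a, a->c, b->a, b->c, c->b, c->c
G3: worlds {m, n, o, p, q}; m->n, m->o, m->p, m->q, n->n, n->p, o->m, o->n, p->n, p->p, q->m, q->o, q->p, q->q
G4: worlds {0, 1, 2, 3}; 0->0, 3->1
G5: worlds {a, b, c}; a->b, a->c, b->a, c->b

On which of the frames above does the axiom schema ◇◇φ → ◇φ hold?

Frame correspondent (Sahlqvist): ∀x ∀y ∀z (Rxy ∧ Ryz → Rxz) — i.e. transitivity.
G1: fails — Rw1w2 and Rw2w1 but not Rw1w1.
G2: fails — Rbc and Rcb but not Rbb.
G3: fails — Rom and Rmo but not Roo.
G4: satisfies the condition.
G5: fails — Rab and Rba but not Raa.

G4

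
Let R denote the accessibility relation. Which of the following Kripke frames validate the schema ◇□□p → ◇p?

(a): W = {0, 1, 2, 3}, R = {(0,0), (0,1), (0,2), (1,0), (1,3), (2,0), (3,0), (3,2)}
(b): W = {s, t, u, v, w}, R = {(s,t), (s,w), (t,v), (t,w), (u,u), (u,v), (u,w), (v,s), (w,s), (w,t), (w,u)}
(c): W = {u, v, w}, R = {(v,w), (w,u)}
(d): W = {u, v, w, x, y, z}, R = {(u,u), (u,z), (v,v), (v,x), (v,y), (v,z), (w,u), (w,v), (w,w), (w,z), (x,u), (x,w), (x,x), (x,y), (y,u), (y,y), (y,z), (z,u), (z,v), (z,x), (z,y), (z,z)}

(a), (b), (d)

This is the axiom for a generalized confluence (Geach) condition; its first-order frame correspondent is ∀x ∀y (xRy → ∃w (yR²w ∧ xRw)).
(a): holds.
(b): holds.
(c): fails — vRw but no t with wR²t and vRt.
(d): holds.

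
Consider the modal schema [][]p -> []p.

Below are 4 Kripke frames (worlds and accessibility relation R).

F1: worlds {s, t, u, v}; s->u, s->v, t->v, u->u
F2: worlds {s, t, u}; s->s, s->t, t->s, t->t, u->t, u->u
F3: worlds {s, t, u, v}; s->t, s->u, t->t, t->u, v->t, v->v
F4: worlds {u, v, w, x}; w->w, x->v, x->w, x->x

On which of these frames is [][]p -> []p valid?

Frame correspondent (Sahlqvist): forall x forall y (Rxy -> exists z (Rxz & Rzy)) — i.e. density.
F1: fails — Rsv but no z with Rsz and Rzv.
F2: ✓.
F3: ✓.
F4: ✓.

F2, F3, F4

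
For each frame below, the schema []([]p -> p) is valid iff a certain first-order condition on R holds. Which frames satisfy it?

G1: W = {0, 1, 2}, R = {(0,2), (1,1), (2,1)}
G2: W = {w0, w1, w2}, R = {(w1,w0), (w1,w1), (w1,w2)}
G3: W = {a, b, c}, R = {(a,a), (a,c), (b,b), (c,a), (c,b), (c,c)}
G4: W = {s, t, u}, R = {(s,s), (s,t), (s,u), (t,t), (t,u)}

The schema corresponds to shift-reflexivity: forall x forall y (Rxy -> Ryy).
G1: fails — R02 but not R22.
G2: fails — Rw1w2 but not Rw2w2.
G3: ✓.
G4: fails — Rtu but not Ruu.

G3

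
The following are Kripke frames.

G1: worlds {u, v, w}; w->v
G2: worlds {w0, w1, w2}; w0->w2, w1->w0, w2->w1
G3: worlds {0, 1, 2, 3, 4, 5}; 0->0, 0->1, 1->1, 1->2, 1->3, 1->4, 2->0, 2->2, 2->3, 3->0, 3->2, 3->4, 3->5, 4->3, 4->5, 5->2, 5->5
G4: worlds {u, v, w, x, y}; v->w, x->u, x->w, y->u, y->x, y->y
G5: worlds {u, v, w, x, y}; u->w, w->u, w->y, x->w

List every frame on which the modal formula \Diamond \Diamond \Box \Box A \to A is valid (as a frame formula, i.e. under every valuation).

G1

The schema corresponds to a generalized confluence (Geach) condition: \forall x \forall y (x R^2 y \to \exists w (y R^2 w \wedge x = w)).
G1: holds.
G2: fails — w0R²w1 but no w with w1R²w and w0=w.
G3: fails — 1R²4 but no w with 4R²w and 1=w.
G4: fails — yR²u but no t with uR²t and y=t.
G5: fails — uR²y but no t with yR²t and u=t.
Valid on: G1.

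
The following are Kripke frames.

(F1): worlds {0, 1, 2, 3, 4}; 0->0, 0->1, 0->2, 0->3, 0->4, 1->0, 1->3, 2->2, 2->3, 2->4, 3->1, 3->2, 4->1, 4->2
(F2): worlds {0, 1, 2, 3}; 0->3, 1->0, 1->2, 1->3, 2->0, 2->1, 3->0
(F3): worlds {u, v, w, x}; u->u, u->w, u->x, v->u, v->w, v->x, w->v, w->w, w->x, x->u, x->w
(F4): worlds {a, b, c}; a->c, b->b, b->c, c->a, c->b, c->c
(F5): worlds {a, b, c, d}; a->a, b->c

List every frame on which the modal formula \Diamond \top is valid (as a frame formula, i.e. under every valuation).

(F1), (F2), (F3), (F4)

This is the axiom for seriality; its first-order frame correspondent is \forall x \exists y Rxy.
(F1): condition met.
(F2): condition met.
(F3): condition met.
(F4): condition met.
(F5): fails — world c has no successor.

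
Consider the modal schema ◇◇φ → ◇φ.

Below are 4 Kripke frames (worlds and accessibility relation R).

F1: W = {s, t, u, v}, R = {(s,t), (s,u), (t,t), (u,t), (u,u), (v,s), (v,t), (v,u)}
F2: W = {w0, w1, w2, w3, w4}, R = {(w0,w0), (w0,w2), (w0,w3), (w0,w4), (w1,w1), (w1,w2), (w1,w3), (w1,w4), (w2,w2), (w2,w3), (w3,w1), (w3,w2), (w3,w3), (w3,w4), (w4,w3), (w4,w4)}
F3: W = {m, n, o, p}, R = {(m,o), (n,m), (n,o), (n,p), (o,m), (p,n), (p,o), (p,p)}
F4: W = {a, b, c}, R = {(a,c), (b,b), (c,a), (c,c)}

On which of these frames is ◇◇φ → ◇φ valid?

This is the axiom for transitivity; its first-order frame correspondent is ∀x ∀y ∀z (Rxy ∧ Ryz → Rxz).
F1: satisfies the condition.
F2: fails — Rw4w3 and Rw3w1 but not Rw4w1.
F3: fails — Rom and Rmo but not Roo.
F4: fails — Rac and Rca but not Raa.
Valid on: F1.

F1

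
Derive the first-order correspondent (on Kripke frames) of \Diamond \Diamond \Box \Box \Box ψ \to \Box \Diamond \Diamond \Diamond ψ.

\forall x \forall y \forall z ((x R^2 y \wedge xRz) \to \exists w (y R^3 w \wedge z R^3 w))

This is a Sahlqvist (Geach-type) schema ◇^2□^3ψ → □^1◇^3ψ.
Minimal-valuation argument: fix x; take any y with xR^2y and any z with xR^1z. Set V(ψ) to the set of worlds R-reachable from y in exactly 3 steps. Then □^3ψ holds at y, so the antecedent holds at x; validity forces ◇^3ψ at z, giving a w with zR^3w and yR^3w.
First-order correspondent: \forall x \forall y \forall z ((x R^2 y \wedge xRz) \to \exists w (y R^3 w \wedge z R^3 w)).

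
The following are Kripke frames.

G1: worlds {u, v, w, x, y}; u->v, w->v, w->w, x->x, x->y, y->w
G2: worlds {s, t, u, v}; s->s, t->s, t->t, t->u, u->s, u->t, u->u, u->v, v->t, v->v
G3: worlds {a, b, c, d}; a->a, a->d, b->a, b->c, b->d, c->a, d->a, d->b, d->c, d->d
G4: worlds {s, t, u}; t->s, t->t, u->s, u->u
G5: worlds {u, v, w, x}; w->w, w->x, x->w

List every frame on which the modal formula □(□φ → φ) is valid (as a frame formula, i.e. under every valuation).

This is the axiom for shift-reflexivity; its first-order frame correspondent is ∀x ∀y (Rxy → Ryy).
G1: fails — Ruv but not Rvv.
G2: holds.
G3: fails — Rbc but not Rcc.
G4: fails — Rts but not Rss.
G5: fails — Rwx but not Rxx.
Valid on: G2.

G2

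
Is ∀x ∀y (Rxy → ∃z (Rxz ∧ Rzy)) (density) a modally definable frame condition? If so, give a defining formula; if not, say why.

Yes — defined by □□p → □p

The condition is density. A defining modal formula is □□p → □p.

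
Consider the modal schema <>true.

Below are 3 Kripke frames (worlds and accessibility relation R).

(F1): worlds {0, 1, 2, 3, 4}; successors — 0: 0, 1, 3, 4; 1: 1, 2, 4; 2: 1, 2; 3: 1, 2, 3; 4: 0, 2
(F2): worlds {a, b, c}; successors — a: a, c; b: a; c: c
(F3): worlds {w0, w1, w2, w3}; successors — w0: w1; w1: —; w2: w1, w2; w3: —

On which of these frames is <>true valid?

(F1), (F2)

The schema corresponds to seriality: forall x exists y Rxy.
(F1): condition met.
(F2): condition met.
(F3): fails — world w1 has no successor.
Valid on: (F1), (F2).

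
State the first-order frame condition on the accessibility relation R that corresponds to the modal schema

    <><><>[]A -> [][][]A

forall x forall y forall z ((x R^3 y & x R^3 z) -> exists w (yRw & z = w))

This is a Sahlqvist (Geach-type) schema ◇^3□^1A → □^3◇^0A.
Minimal-valuation argument: fix x; take any y with xR^3y and any z with xR^3z. Set V(A) to the set of worlds R-reachable from y in exactly 1 step. Then □^1A holds at y, so the antecedent holds at x; validity forces ◇^0A at z, giving a w with zR^0w and yR^1w.
First-order correspondent: forall x forall y forall z ((x R^3 y & x R^3 z) -> exists w (yRw & z = w)).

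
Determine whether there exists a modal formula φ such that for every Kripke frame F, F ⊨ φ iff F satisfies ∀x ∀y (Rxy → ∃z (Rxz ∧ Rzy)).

The condition is density. A defining modal formula is □□q → □q.
Suppose □□q→□q is valid. Take Rxy and set V(q)={w : xR²w}. Then □□q at x, so □q at x, so q at y, i.e. ∃z(Rxz∧Rzy).

Definable; □□q → □q defines it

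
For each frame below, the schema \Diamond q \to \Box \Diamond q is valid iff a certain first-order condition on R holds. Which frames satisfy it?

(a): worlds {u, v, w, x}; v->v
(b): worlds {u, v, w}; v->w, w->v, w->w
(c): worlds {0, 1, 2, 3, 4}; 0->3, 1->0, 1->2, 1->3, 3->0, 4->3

(a)

This is the axiom for the Euclidean property; its first-order frame correspondent is \forall x \forall y \forall z (Rxy \wedge Rxz \to Ryz).
(a): satisfies the condition.
(b): fails — Rwv and Rwv but not Rvv.
(c): fails — R03 and R03 but not R33.
Valid on: (a).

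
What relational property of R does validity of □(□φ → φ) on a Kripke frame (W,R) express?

Suppose □(□φ→φ) is valid. Take Rxy and set V(φ)={w : Ryw}. Then at y, □φ holds; since □(□φ→φ) at x, □φ→φ at y, so φ at y, i.e. Ryy.
Conversely, on a frame with shift-reflexivity the schema holds at every world under every valuation.
Frame condition: ∀x ∀y (Rxy → Ryy).

shift-reflexivity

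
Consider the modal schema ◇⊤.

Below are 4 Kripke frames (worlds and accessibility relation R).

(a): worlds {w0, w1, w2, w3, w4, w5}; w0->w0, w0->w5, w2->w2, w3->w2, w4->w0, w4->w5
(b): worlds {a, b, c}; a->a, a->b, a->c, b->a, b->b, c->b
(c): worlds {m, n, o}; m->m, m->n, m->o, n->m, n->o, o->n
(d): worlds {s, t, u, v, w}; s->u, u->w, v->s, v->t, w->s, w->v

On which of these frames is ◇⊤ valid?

The schema corresponds to seriality: ∀x ∃y Rxy.
(a): fails — world w1 has no successor.
(b): condition met.
(c): condition met.
(d): fails — world t has no successor.

(b), (c)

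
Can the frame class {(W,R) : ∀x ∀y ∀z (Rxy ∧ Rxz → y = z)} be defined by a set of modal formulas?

Yes, by ◇p → □p

The condition is partial functionality. A defining modal formula is ◇p → □p.
Suppose ◇p→□p is valid. Take Rxy, Rxz and set V(p)={y}. Then ◇p at x, so □p at x, so p at z, i.e. z=y.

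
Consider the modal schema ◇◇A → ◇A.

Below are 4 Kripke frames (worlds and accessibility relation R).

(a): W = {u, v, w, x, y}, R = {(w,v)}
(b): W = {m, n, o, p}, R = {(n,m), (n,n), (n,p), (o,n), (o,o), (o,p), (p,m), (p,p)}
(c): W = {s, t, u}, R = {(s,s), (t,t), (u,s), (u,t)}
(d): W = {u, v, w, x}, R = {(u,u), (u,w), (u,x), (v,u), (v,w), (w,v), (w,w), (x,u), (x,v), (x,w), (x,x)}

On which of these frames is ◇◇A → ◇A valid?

(a), (c)

This is the axiom for a generalized confluence (Geach) condition; its first-order frame correspondent is ∀x ∀y (xR²y → ∃w (y = w ∧ xRw)).
(a): holds.
(b): fails — oR²m but no w with m=w and oRw.
(c): holds.
(d): fails — uR²v but no t with v=t and uRt.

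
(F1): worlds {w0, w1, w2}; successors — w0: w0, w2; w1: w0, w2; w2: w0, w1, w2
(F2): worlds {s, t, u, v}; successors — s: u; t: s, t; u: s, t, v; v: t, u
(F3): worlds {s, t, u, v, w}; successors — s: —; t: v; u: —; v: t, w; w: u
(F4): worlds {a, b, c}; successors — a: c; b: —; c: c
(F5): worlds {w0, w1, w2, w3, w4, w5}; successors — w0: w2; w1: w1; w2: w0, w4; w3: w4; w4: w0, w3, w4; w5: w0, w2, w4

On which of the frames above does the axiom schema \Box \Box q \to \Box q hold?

The schema corresponds to density: \forall x \forall y (Rxy \to \exists z (Rxz \wedge Rzy)).
(F1): satisfies the condition.
(F2): fails — Ruv but no z with Ruz and Rzv.
(F3): fails — Rvt but no z with Rvz and Rzt.
(F4): satisfies the condition.
(F5): fails — Rw0w2 but no z with Rw0z and Rzw2.
Valid on: (F1), (F4).

(F1), (F4)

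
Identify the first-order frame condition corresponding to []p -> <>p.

Suppose □p→◇p is valid. At any x set V(p)=W. Then □p at x, so ◇p at x, so x has a successor.
Conversely, any frame satisfying forall x exists y Rxy validates the schema.
So the correspondent is seriality.

Seriality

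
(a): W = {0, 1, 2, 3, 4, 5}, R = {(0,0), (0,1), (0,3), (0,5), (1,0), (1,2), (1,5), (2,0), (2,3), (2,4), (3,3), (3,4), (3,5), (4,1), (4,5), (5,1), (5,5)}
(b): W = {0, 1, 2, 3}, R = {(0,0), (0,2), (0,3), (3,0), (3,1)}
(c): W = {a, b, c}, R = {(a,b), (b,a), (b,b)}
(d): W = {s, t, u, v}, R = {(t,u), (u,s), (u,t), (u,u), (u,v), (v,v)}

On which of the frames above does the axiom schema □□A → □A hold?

(c), (d)

The schema corresponds to density: ∀x ∀y (Rxy → ∃z (Rxz ∧ Rzy)).
(a): fails — R12 but no z with R1z and Rz2.
(b): fails — R31 but no z with R3z and Rz1.
(c): condition met.
(d): condition met.
Valid on: (c), (d).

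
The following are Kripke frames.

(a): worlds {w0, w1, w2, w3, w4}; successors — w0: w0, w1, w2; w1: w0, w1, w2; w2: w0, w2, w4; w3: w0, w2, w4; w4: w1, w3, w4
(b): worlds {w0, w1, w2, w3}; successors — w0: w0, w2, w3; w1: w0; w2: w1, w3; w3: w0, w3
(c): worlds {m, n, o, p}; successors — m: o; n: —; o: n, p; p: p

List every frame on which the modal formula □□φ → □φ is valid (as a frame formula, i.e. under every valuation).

(a)

This is the axiom for density; its first-order frame correspondent is ∀x ∀y (Rxy → ∃z (Rxz ∧ Rzy)).
(a): holds.
(b): fails — Rw2w1 but no z with Rw2z and Rzw1.
(c): fails — Ron but no z with Roz and Rzn.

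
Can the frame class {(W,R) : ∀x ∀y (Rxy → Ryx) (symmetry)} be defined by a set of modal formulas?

This is a Sahlqvist condition; the B axiom r → □◇r defines it.
Suppose r→□◇r is valid. Take Rxy and set V(r)={x}. Then r at x, so □◇r at x, so ◇r at y, so some z with Ryz has r; z=x, i.e. Ryx.

Yes — defined by r → □◇r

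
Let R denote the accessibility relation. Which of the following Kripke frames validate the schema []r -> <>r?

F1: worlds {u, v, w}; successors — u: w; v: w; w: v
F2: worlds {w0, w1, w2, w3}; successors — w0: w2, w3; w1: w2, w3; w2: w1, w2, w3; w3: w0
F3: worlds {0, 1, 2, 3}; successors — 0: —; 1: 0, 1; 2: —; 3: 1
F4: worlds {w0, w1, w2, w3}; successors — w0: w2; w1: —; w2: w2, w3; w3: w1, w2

F1, F2

The schema corresponds to seriality: forall x exists y Rxy.
F1: condition met.
F2: condition met.
F3: fails — world 0 has no successor.
F4: fails — world w1 has no successor.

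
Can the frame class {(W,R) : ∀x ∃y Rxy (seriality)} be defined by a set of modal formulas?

Yes — defined by □r → ◇r

The condition is seriality. A defining modal formula is □r → ◇r.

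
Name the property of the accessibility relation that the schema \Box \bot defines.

□⊥ is valid iff no world has any successor (otherwise □⊥ fails at any world with one).

Emptiness of R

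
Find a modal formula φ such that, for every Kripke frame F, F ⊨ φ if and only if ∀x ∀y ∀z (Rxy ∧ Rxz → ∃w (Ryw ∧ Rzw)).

◇□ψ → □◇ψ

The condition is convergence. The .2 schema ◇□ψ → □◇ψ defines it.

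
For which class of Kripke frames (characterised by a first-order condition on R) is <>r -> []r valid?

partial functionality

This schema is the CD axiom.
It corresponds to partial functionality: forall x forall y forall z (Rxy & Rxz -> y = z).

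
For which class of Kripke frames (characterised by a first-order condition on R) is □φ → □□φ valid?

Suppose □φ→□□φ is valid. Take Rxy, Ryz and set V(φ)={w : Rxw}. Then □φ at x, so □□φ at x, so □φ at y, so φ at z, i.e. Rxz.

transitivity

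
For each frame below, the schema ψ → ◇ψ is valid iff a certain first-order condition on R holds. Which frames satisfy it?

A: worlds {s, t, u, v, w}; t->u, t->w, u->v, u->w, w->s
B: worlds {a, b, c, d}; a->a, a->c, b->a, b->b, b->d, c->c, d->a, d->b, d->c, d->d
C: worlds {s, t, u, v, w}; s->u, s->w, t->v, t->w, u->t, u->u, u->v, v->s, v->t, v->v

The schema corresponds to reflexivity: ∀x Rxx.
A: fails — world s does not see itself.
B: holds.
C: fails — world s does not see itself.

B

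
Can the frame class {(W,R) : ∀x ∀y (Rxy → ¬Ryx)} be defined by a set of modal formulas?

Any modally definable frame class is closed under surjective bounded morphisms.
The 5-cycle (worlds w0,w1,w2,w3,w4 with w0→w1→w2→w3→w4→w0) is asymmetric. Mapping every world to a single reflexive point • is a surjective bounded morphism, and the reflexive point is not asymmetric (R•• but asymmetry requires ¬R••).
So no modal formula (or set of formulas) defines exactly the asymmetric frames.

No — not modally definable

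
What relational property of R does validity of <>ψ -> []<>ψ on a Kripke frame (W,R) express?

Suppose ◇ψ→□◇ψ is valid. Take Rxy, Rxz and set V(ψ)={y}. Then ◇ψ at x, so □◇ψ at x, so ◇ψ at z, so some w with Rzw has ψ; w=y, i.e. Rzy. By symmetry of the argument, Ryz.

the Euclidean property: forall x forall y forall z (Rxy & Rxz -> Ryz)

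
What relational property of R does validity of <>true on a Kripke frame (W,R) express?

Seriality

◇⊤ holds at w iff w has a successor, so frame-validity of ◇⊤ is exactly seriality. Equivalently via □p → ◇p:
Suppose □p→◇p is valid. At any x set V(p)=W. Then □p at x, so ◇p at x, so x has a successor.
The converse is a direct semantic check.
So the correspondent is seriality.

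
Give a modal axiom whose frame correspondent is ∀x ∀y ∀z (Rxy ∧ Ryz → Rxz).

This is transitivity; the standard corresponding axiom is 4: □p → □□p.
Suppose □p→□□p is valid. Take Rxy, Ryz and set V(p)={w : Rxw}. Then □p at x, so □□p at x, so □p at y, so p at z, i.e. Rxz.

□p → □□p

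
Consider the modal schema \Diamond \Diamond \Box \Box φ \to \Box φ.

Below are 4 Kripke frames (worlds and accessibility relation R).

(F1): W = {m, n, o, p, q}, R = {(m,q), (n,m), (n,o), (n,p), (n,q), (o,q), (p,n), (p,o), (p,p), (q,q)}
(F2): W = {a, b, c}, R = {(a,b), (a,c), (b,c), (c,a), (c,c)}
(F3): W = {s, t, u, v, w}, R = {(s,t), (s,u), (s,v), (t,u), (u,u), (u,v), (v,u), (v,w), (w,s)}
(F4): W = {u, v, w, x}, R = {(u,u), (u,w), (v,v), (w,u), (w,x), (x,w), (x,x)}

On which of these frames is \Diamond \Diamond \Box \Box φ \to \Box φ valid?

(F4)

This is the axiom for a generalized confluence (Geach) condition; its first-order frame correspondent is \forall x \forall y \forall z ((x R^2 y \wedge xRz) \to \exists w (y R^2 w \wedge z = w)).
(F1): fails — nR²n, nRm but no w with nR²w and m=w.
(F2): fails — aR²a, aRb but no w with aR²w and b=w.
(F3): fails — sR²u, sRt but no w* with uR²w* and t=w*.
(F4): holds.
Valid on: (F4).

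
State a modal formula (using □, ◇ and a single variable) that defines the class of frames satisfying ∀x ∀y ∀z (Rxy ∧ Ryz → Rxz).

□q → □□q

This is transitivity; the standard corresponding axiom is 4: □q → □□q.
Suppose □q→□□q is valid. Take Rxy, Ryz and set V(q)={w : Rxw}. Then □q at x, so □□q at x, so □q at y, so q at z, i.e. Rxz.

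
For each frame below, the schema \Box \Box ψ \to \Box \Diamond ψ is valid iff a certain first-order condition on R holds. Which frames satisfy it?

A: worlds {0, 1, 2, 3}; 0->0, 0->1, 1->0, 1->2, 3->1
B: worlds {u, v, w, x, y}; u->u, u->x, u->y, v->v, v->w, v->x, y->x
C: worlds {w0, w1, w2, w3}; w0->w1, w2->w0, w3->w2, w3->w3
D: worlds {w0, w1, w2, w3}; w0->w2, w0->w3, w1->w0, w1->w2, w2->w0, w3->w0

D

Frame correspondent (Sahlqvist): \forall x \forall z (xRz \to \exists w (x R^2 w \wedge zRw)) — i.e. a generalized confluence (Geach) condition.
A: fails — 1R2 but no w with 1R²w and 2Rw.
B: fails — uRx but no t with uR²t and xRt.
C: fails — w0Rw1 but no w with w0R²w and w1Rw.
D: condition met.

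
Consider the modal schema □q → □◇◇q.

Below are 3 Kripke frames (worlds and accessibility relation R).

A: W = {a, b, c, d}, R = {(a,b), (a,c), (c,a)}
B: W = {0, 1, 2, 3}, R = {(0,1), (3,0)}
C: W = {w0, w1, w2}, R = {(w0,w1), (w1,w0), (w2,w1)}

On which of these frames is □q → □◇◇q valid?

C

This is the axiom for a generalized confluence (Geach) condition; its first-order frame correspondent is ∀x ∀z (xRz → ∃w (xRw ∧ zR²w)).
A: fails — aRb but no w with aRw and bR²w.
B: fails — 0R1 but no w with 0Rw and 1R²w.
C: ✓.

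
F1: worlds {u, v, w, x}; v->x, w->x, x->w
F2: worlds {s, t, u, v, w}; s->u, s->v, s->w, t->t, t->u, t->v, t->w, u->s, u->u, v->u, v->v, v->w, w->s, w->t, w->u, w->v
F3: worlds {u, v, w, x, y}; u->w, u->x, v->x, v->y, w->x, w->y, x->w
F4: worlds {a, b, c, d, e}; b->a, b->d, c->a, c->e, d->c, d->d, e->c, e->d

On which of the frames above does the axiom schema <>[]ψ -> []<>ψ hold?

This is the axiom for convergence; its first-order frame correspondent is forall x forall y forall z (Rxy & Rxz -> exists w (Ryw & Rzw)).
F1: condition met.
F2: condition met.
F3: fails — Ruw and Rux but w and x have no common successor.
F4: fails — Rba and Rba but a and a have no common successor.

F1, F2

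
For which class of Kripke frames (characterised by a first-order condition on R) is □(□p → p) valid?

Suppose □(□p→p) is valid. Take Rxy and set V(p)={w : Ryw}. Then at y, □p holds; since □(□p→p) at x, □p→p at y, so p at y, i.e. Ryy.
Conversely, on a frame with shift-reflexivity the schema holds at every world under every valuation.
So the correspondent is shift-reflexivity.

Shift-reflexivity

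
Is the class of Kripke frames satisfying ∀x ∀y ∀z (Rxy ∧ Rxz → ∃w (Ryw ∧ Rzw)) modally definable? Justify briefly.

This is a Sahlqvist condition; the .2 axiom ◇□r → □◇r defines it.

Yes — defined by ◇□r → □◇r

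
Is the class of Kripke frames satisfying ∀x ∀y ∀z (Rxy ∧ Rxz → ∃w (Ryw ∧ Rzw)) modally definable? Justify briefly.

Definable; ◇□p → □◇p defines it

The condition is convergence. A defining modal formula is ◇□p → □◇p.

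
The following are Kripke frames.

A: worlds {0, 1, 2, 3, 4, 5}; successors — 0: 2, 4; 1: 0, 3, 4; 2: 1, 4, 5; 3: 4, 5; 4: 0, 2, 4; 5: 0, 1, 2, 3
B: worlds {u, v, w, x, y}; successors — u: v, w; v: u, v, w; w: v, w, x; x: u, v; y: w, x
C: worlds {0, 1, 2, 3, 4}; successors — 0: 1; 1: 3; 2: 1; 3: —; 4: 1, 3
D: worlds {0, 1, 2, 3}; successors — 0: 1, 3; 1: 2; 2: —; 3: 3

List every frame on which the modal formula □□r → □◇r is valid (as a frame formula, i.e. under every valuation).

The schema corresponds to a generalized confluence (Geach) condition: ∀x ∀z (xRz → ∃w (xR²w ∧ zRw)).
A: satisfies the condition.
B: satisfies the condition.
C: fails — 1R3 but no w with 1R²w and 3Rw.
D: fails — 1R2 but no w with 1R²w and 2Rw.
Valid on: A, B.

A, B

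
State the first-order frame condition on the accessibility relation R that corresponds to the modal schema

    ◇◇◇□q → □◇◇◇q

∀x ∀y ∀z ((xR³y ∧ xRz) → ∃w (yRw ∧ zR³w))

This is a Sahlqvist (Geach-type) schema ◇^3□^1q → □^1◇^3q.
First-order correspondent: ∀x ∀y ∀z ((xR³y ∧ xRz) → ∃w (yRw ∧ zR³w)).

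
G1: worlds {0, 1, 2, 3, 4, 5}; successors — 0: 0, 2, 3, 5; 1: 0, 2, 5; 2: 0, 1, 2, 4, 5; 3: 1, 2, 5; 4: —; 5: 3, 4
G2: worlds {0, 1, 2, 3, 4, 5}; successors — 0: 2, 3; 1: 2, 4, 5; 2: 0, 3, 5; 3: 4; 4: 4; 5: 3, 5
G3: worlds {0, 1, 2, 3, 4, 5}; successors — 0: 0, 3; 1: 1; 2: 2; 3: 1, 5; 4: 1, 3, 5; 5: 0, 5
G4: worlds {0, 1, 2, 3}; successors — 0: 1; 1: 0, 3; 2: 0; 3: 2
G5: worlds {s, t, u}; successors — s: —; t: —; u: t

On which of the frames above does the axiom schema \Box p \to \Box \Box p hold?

G5

This is the axiom for transitivity; its first-order frame correspondent is \forall x \forall y \forall z (Rxy \wedge Ryz \to Rxz).
G1: fails — R10 and R03 but not R13.
G2: fails — R02 and R25 but not R05.
G3: fails — R45 and R50 but not R40.
G4: fails — R10 and R01 but not R11.
G5: condition met.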